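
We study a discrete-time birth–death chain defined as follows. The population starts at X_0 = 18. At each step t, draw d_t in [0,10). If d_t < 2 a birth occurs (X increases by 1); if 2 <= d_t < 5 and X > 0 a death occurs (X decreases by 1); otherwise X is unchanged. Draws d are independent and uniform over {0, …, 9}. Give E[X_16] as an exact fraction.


82/5

X can drop by at most 1 per step and X_0 = 18 > T = 16, so X_t >= 18 − t >= 2 > 0 for every t <= 16: the floor at 0 (the 'and X > 0' condition) never binds. Hence X_16 = X_0 + Σ_{t<16} Y_t with i.i.d. increments Y_t = y(d_t) ∈ {+1, −1, 0}.
Outcome values over d=0..9: [1, 1, -1, -1, -1, 0, 0, 0, 0, 0]
Σy = -1, Σy² = 5, M = 10
μ = -1/10 = -1/10,  σ² = 5/10 − (-1/10)² = 49/100
E[X_16] = 18 + 16·(-1/10) = 82/5


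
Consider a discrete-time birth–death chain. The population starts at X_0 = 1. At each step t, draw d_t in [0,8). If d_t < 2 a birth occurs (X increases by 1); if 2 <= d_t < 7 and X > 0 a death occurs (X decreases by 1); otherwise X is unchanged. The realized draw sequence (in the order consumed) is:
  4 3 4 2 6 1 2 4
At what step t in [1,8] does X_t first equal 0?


1

t=0: X=1, d=4 → death, X_1=0
t=1: X=0, d=3 → hold, X_2=0
t=2: X=0, d=4 → hold, X_3=0
t=3: X=0, d=2 → hold, X_4=0
t=4: X=0, d=6 → hold, X_5=0
t=5: X=0, d=1 → birth, X_6=1
t=6: X=1, d=2 → death, X_7=0
t=7: X=0, d=4 → hold, X_8=0


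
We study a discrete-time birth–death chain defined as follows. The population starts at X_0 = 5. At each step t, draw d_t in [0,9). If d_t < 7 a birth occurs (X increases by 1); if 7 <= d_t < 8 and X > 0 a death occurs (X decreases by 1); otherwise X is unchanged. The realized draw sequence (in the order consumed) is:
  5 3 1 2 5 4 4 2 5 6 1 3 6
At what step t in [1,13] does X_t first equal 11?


6

t=0: X=5, d=5 → birth, X_1=6
t=1: X=6, d=3 → birth, X_2=7
t=2: X=7, d=1 → birth, X_3=8
t=3: X=8, d=2 → birth, X_4=9
t=4: X=9, d=5 → birth, X_5=10
t=5: X=10, d=4 → birth, X_6=11
t=6: X=11, d=4 → birth, X_7=12
t=7: X=12, d=2 → birth, X_8=13
t=8: X=13, d=5 → birth, X_9=14
t=9: X=14, d=6 → birth, X_10=15
t=10: X=15, d=1 → birth, X_11=16
t=11: X=16, d=3 → birth, X_12=17
t=12: X=17, d=6 → birth, X_13=18


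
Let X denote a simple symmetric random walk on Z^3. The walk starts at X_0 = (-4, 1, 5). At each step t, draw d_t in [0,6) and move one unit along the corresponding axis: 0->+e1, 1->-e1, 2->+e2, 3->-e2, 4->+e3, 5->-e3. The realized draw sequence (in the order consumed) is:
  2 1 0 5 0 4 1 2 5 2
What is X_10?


(-4, 4, 4)

t=0: X=(-4, 1, 5), d=2 → +e2, X_1=(-4, 2, 5)
t=1: X=(-4, 2, 5), d=1 → -e1, X_2=(-5, 2, 5)
t=2: X=(-5, 2, 5), d=0 → +e1, X_3=(-4, 2, 5)
t=3: X=(-4, 2, 5), d=5 → -e3, X_4=(-4, 2, 4)
t=4: X=(-4, 2, 4), d=0 → +e1, X_5=(-3, 2, 4)
t=5: X=(-3, 2, 4), d=4 → +e3, X_6=(-3, 2, 5)
t=6: X=(-3, 2, 5), d=1 → -e1, X_7=(-4, 2, 5)
t=7: X=(-4, 2, 5), d=2 → +e2, X_8=(-4, 3, 5)
t=8: X=(-4, 3, 5), d=5 → -e3, X_9=(-4, 3, 4)
t=9: X=(-4, 3, 4), d=2 → +e2, X_10=(-4, 4, 4)


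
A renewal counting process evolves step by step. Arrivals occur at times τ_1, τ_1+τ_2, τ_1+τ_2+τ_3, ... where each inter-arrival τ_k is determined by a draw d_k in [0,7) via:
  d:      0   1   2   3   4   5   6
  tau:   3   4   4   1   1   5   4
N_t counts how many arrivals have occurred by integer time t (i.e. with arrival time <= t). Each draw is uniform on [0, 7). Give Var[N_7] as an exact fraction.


538808223656/678223072849

Inter-arrival values over d=0..6: [3, 4, 4, 1, 1, 5, 4]
Each d has probability 1/7, so the pmf of τ is: f(1) = 2/7, f(3) = 1/7, f(4) = 3/7, f(5) = 1/7
Let p_n(j) = P(N_n = j), with p_0 = [1]. Condition on τ_1: p_n(0) = P(τ > n), and for j >= 1, p_n(j) = Σ_{k<=n} f(k)·p_{n−k}(j−1)
p_1 = [5/7, 2/7]  (j = 0..1)
p_2 = [5/7, 10/49, 4/49]  (j = 0..2)
p_3 = [4/7, 17/49, 20/343, 8/343]  (j = 0..3)
p_4 = [1/7, 34/49, 48/343, 40/2401, 16/2401]  (j = 0..4)
p_5 = [0, 29/49, 120/343, 124/2401, 80/16807, 32/16807]  (j = 0..5)
p_6 = [0, 24/49, 17/49, 344/2401, 304/16807, 160/117649, 64/117649]  (j = 0..6)
p_7 = [0, 18/49, 143/343, 374/2401, 128/2401, 720/117649, 320/823543, 128/823543]  (j = 0..7)
E[N_7] = Σ j·p_7(j) = 1577690/823543;  E[N_7²] = Σ j²·p_7(j) = 3676692/823543
Var[N_7] = 3676692/823543 − (1577690/823543)² = 538808223656/678223072849


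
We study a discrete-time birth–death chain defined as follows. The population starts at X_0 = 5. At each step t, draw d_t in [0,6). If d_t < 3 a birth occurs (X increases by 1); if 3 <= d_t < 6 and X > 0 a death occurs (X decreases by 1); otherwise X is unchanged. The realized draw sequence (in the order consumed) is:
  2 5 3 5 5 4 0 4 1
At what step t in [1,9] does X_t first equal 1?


t=0: X=5, d=2 → birth, X_1=6
t=1: X=6, d=5 → death, X_2=5
t=2: X=5, d=3 → death, X_3=4
t=3: X=4, d=5 → death, X_4=3
t=4: X=3, d=5 → death, X_5=2
t=5: X=2, d=4 → death, X_6=1
t=6: X=1, d=0 → birth, X_7=2
t=7: X=2, d=4 → death, X_8=1
t=8: X=1, d=1 → birth, X_9=2

6


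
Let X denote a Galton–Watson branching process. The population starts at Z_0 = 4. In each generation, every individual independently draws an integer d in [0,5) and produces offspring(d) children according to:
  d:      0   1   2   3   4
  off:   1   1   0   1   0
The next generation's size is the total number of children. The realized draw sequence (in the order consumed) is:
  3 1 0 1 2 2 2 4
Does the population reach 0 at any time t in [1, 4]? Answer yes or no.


yes

gen 0: Z_0=4, draws=[3, 1, 0, 1], offspring=[1, 1, 1, 1], Z_1=4
gen 1: Z_1=4, draws=[2, 2, 2, 4], offspring=[0, 0, 0, 0], Z_2=0
gen 2: Z_2=0, draws=[], offspring=[], Z_3=0
gen 3: Z_3=0, draws=[], offspring=[], Z_4=0


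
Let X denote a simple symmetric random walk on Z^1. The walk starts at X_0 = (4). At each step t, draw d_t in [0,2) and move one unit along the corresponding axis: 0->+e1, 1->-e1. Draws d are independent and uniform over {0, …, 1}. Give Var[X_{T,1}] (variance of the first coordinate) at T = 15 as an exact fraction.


Outcome values over d=0..1: [1, -1]
Σy = 0, Σy² = 2, M = 2
μ = 0/2 = 0,  σ² = 2/2 − (0)² = 1
Independent increments: Var[X_15] = 15·σ² = 15·(1) = 15

15


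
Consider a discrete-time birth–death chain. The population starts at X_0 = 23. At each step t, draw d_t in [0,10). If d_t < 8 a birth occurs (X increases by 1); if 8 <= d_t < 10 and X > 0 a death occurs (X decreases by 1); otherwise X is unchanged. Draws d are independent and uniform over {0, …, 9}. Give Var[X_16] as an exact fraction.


256/25

X can drop by at most 1 per step and X_0 = 23 > T = 16, so X_t >= 23 − t >= 7 > 0 for every t <= 16: the floor at 0 (the 'and X > 0' condition) never binds. Hence X_16 = X_0 + Σ_{t<16} Y_t with i.i.d. increments Y_t = y(d_t) ∈ {+1, −1, 0}.
Outcome values over d=0..9: [1, 1, 1, 1, 1, 1, 1, 1, -1, -1]
Σy = 6, Σy² = 10, M = 10
μ = 6/10 = 3/5,  σ² = 10/10 − (3/5)² = 16/25
Independent increments: Var[X_16] = 16·σ² = 16·(16/25) = 256/25


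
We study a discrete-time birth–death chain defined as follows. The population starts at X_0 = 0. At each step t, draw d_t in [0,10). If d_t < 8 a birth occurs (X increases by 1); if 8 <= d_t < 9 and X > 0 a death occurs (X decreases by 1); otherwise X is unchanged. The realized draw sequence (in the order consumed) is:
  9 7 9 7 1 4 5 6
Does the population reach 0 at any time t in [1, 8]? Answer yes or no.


yes

t=0: X=0, d=9 → hold, X_1=0
t=1: X=0, d=7 → birth, X_2=1
t=2: X=1, d=9 → hold, X_3=1
t=3: X=1, d=7 → birth, X_4=2
t=4: X=2, d=1 → birth, X_5=3
t=5: X=3, d=4 → birth, X_6=4
t=6: X=4, d=5 → birth, X_7=5
t=7: X=5, d=6 → birth, X_8=6


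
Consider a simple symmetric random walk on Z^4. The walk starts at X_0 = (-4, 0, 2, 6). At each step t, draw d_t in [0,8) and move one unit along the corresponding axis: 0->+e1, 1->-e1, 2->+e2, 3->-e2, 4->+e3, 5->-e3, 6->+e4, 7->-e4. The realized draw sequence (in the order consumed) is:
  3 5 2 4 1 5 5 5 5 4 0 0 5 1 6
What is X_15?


t=0: X=(-4, 0, 2, 6), d=3 → -e2, X_1=(-4, -1, 2, 6)
t=1: X=(-4, -1, 2, 6), d=5 → -e3, X_2=(-4, -1, 1, 6)
t=2: X=(-4, -1, 1, 6), d=2 → +e2, X_3=(-4, 0, 1, 6)
t=3: X=(-4, 0, 1, 6), d=4 → +e3, X_4=(-4, 0, 2, 6)
t=4: X=(-4, 0, 2, 6), d=1 → -e1, X_5=(-5, 0, 2, 6)
t=5: X=(-5, 0, 2, 6), d=5 → -e3, X_6=(-5, 0, 1, 6)
t=6: X=(-5, 0, 1, 6), d=5 → -e3, X_7=(-5, 0, 0, 6)
t=7: X=(-5, 0, 0, 6), d=5 → -e3, X_8=(-5, 0, -1, 6)
t=8: X=(-5, 0, -1, 6), d=5 → -e3, X_9=(-5, 0, -2, 6)
t=9: X=(-5, 0, -2, 6), d=4 → +e3, X_10=(-5, 0, -1, 6)
t=10: X=(-5, 0, -1, 6), d=0 → +e1, X_11=(-4, 0, -1, 6)
t=11: X=(-4, 0, -1, 6), d=0 → +e1, X_12=(-3, 0, -1, 6)
t=12: X=(-3, 0, -1, 6), d=5 → -e3, X_13=(-3, 0, -2, 6)
t=13: X=(-3, 0, -2, 6), d=1 → -e1, X_14=(-4, 0, -2, 6)
t=14: X=(-4, 0, -2, 6), d=6 → +e4, X_15=(-4, 0, -2, 7)

(-4, 0, -2, 7)


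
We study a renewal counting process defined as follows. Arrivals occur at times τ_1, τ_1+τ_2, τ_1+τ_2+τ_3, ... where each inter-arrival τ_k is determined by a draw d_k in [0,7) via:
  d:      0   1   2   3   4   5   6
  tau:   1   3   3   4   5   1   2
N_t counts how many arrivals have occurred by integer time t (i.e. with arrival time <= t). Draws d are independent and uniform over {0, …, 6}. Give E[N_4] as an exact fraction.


Inter-arrival values over d=0..6: [1, 3, 3, 4, 5, 1, 2]
Each d has probability 1/7, so the pmf of τ is: f(1) = 2/7, f(2) = 1/7, f(3) = 2/7, f(4) = 1/7, f(5) = 1/7
Renewal equation for m(n) = E[N_n]: condition on τ_1 = k (if k <= n, one arrival plus a fresh copy on the remaining n−k steps): m(n) = F(n) + Σ_{k<=n} f(k)·m(n−k), where F(n) = P(τ <= n) and m(0) = 0
m(1) = F(1) = 2/7
m(2) = F(2) + f(1)·m(1) = 3/7 + 2/7·2/7 = 25/49
m(3) = F(3) + f(1)·m(2) + f(2)·m(1) = 5/7 + 2/7·25/49 + 1/7·2/7 = 309/343
m(4) = F(4) + f(1)·m(3) + f(2)·m(2) + f(3)·m(1) = 6/7 + 2/7·309/343 + 1/7·25/49 + 2/7·2/7 = 3047/2401
E[N_4] = m(4) = 3047/2401

3047/2401


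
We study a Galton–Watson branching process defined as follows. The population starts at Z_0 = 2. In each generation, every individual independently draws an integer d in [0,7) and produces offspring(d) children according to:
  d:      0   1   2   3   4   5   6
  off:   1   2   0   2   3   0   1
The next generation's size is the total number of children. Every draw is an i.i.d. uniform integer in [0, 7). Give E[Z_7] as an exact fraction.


Outcome values over d=0..6: [1, 2, 0, 2, 3, 0, 1]
Σy = 9, Σy² = 19, M = 7
μ = 9/7 = 9/7,  σ² = 19/7 − (9/7)² = 52/49
E[Z_0] = 2
E[Z_1] = 9/7·E[Z_0] = 18/7
E[Z_2] = 9/7·E[Z_1] = 162/49
E[Z_3] = 9/7·E[Z_2] = 1458/343
E[Z_4] = 9/7·E[Z_3] = 13122/2401
E[Z_5] = 9/7·E[Z_4] = 118098/16807
E[Z_6] = 9/7·E[Z_5] = 1062882/117649
E[Z_7] = 9/7·E[Z_6] = 9565938/823543

9565938/823543


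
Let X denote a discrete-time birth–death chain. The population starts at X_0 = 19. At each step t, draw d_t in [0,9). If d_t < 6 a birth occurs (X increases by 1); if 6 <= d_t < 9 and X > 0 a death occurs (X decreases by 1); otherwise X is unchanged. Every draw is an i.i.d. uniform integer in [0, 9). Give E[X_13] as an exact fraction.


70/3

X can drop by at most 1 per step and X_0 = 19 > T = 13, so X_t >= 19 − t >= 6 > 0 for every t <= 13: the floor at 0 (the 'and X > 0' condition) never binds. Hence X_13 = X_0 + Σ_{t<13} Y_t with i.i.d. increments Y_t = y(d_t) ∈ {+1, −1, 0}.
Outcome values over d=0..8: [1, 1, 1, 1, 1, 1, -1, -1, -1]
Σy = 3, Σy² = 9, M = 9
μ = 3/9 = 1/3,  σ² = 9/9 − (1/3)² = 8/9
E[X_13] = 19 + 13·(1/3) = 70/3


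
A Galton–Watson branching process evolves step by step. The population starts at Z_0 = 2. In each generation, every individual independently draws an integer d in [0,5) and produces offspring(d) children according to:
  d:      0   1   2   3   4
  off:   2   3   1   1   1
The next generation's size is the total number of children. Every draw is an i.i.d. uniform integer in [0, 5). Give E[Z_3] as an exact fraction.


Outcome values over d=0..4: [2, 3, 1, 1, 1]
Σy = 8, Σy² = 16, M = 5
μ = 8/5 = 8/5,  σ² = 16/5 − (8/5)² = 16/25
E[Z_0] = 2
E[Z_1] = 8/5·E[Z_0] = 16/5
E[Z_2] = 8/5·E[Z_1] = 128/25
E[Z_3] = 8/5·E[Z_2] = 1024/125

1024/125


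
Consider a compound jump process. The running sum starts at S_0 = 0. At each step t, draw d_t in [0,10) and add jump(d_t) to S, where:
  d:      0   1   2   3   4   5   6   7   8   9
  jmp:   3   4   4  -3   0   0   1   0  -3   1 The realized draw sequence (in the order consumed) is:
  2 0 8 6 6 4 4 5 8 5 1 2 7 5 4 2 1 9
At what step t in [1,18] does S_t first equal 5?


t=0: S=0, d=2, jump=4, S_1=4
t=1: S=4, d=0, jump=3, S_2=7
t=2: S=7, d=8, jump=-3, S_3=4
t=3: S=4, d=6, jump=1, S_4=5
t=4: S=5, d=6, jump=1, S_5=6
t=5: S=6, d=4, jump=0, S_6=6
t=6: S=6, d=4, jump=0, S_7=6
t=7: S=6, d=5, jump=0, S_8=6
t=8: S=6, d=8, jump=-3, S_9=3
t=9: S=3, d=5, jump=0, S_10=3
t=10: S=3, d=1, jump=4, S_11=7
t=11: S=7, d=2, jump=4, S_12=11
t=12: S=11, d=7, jump=0, S_13=11
t=13: S=11, d=5, jump=0, S_14=11
t=14: S=11, d=4, jump=0, S_15=11
t=15: S=11, d=2, jump=4, S_16=15
t=16: S=15, d=1, jump=4, S_17=19
t=17: S=19, d=9, jump=1, S_18=20

4


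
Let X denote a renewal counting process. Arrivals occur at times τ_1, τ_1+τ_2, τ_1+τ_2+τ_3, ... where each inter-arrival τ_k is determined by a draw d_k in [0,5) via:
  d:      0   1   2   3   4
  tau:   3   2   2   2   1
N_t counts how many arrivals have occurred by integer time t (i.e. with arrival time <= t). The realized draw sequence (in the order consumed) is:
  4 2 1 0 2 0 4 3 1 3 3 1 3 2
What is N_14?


draw d_1=4: τ_1=1, arrival time A_1=1
draw d_2=2: τ_2=2, arrival time A_2=3
draw d_3=1: τ_3=2, arrival time A_3=5
draw d_4=0: τ_4=3, arrival time A_4=8
draw d_5=2: τ_5=2, arrival time A_5=10
draw d_6=0: τ_6=3, arrival time A_6=13
draw d_7=4: τ_7=1, arrival time A_7=14
draw d_8=3: τ_8=2, arrival time A_8=16
draw d_9=1: τ_9=2, arrival time A_9=18
draw d_10=3: τ_10=2, arrival time A_10=20
draw d_11=3: τ_11=2, arrival time A_11=22
draw d_12=1: τ_12=2, arrival time A_12=24
draw d_13=3: τ_13=2, arrival time A_13=26
draw d_14=2: τ_14=2, arrival time A_14=28
N_t over t=0..14: 0:0 1:1 2:1 3:2 4:2 5:3 6:3 7:3 8:4 9:4 10:5 11:5 12:5 13:6 14:7

7


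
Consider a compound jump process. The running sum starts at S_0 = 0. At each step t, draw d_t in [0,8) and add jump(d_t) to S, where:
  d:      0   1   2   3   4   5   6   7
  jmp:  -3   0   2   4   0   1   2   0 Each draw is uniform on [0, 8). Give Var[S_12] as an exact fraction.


Outcome values over d=0..7: [-3, 0, 2, 4, 0, 1, 2, 0]
Σy = 6, Σy² = 34, M = 8
μ = 6/8 = 3/4,  σ² = 34/8 − (3/4)² = 59/16
Independent increments: Var[S_12] = 12·σ² = 12·(59/16) = 177/4

177/4


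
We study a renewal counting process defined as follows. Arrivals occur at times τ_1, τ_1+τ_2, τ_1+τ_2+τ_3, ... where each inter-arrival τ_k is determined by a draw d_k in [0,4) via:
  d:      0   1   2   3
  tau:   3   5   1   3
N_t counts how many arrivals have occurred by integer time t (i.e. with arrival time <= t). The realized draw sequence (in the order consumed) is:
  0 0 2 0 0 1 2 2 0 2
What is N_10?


draw d_1=0: τ_1=3, arrival time A_1=3
draw d_2=0: τ_2=3, arrival time A_2=6
draw d_3=2: τ_3=1, arrival time A_3=7
draw d_4=0: τ_4=3, arrival time A_4=10
draw d_5=0: τ_5=3, arrival time A_5=13
draw d_6=1: τ_6=5, arrival time A_6=18
draw d_7=2: τ_7=1, arrival time A_7=19
draw d_8=2: τ_8=1, arrival time A_8=20
draw d_9=0: τ_9=3, arrival time A_9=23
draw d_10=2: τ_10=1, arrival time A_10=24
N_t over t=0..10: 0:0 1:0 2:0 3:1 4:1 5:1 6:2 7:3 8:3 9:3 10:4

4


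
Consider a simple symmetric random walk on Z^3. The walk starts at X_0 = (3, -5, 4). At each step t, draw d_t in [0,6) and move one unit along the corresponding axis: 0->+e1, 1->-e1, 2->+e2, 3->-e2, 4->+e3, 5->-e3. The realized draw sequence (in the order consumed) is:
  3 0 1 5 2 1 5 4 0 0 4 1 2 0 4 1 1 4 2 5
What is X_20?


t=0: X=(3, -5, 4), d=3 → -e2, X_1=(3, -6, 4)
t=1: X=(3, -6, 4), d=0 → +e1, X_2=(4, -6, 4)
t=2: X=(4, -6, 4), d=1 → -e1, X_3=(3, -6, 4)
t=3: X=(3, -6, 4), d=5 → -e3, X_4=(3, -6, 3)
t=4: X=(3, -6, 3), d=2 → +e2, X_5=(3, -5, 3)
t=5: X=(3, -5, 3), d=1 → -e1, X_6=(2, -5, 3)
t=6: X=(2, -5, 3), d=5 → -e3, X_7=(2, -5, 2)
t=7: X=(2, -5, 2), d=4 → +e3, X_8=(2, -5, 3)
t=8: X=(2, -5, 3), d=0 → +e1, X_9=(3, -5, 3)
t=9: X=(3, -5, 3), d=0 → +e1, X_10=(4, -5, 3)
t=10: X=(4, -5, 3), d=4 → +e3, X_11=(4, -5, 4)
t=11: X=(4, -5, 4), d=1 → -e1, X_12=(3, -5, 4)
t=12: X=(3, -5, 4), d=2 → +e2, X_13=(3, -4, 4)
t=13: X=(3, -4, 4), d=0 → +e1, X_14=(4, -4, 4)
t=14: X=(4, -4, 4), d=4 → +e3, X_15=(4, -4, 5)
t=15: X=(4, -4, 5), d=1 → -e1, X_16=(3, -4, 5)
t=16: X=(3, -4, 5), d=1 → -e1, X_17=(2, -4, 5)
t=17: X=(2, -4, 5), d=4 → +e3, X_18=(2, -4, 6)
t=18: X=(2, -4, 6), d=2 → +e2, X_19=(2, -3, 6)
t=19: X=(2, -3, 6), d=5 → -e3, X_20=(2, -3, 5)

(2, -3, 5)


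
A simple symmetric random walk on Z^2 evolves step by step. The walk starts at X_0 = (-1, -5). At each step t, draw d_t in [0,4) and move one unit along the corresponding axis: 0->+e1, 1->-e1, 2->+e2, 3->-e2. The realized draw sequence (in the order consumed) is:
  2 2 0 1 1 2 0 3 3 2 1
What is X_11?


(-2, -3)

t=0: X=(-1, -5), d=2 → +e2, X_1=(-1, -4)
t=1: X=(-1, -4), d=2 → +e2, X_2=(-1, -3)
t=2: X=(-1, -3), d=0 → +e1, X_3=(0, -3)
t=3: X=(0, -3), d=1 → -e1, X_4=(-1, -3)
t=4: X=(-1, -3), d=1 → -e1, X_5=(-2, -3)
t=5: X=(-2, -3), d=2 → +e2, X_6=(-2, -2)
t=6: X=(-2, -2), d=0 → +e1, X_7=(-1, -2)
t=7: X=(-1, -2), d=3 → -e2, X_8=(-1, -3)
t=8: X=(-1, -3), d=3 → -e2, X_9=(-1, -4)
t=9: X=(-1, -4), d=2 → +e2, X_10=(-1, -3)
t=10: X=(-1, -3), d=1 → -e1, X_11=(-2, -3)


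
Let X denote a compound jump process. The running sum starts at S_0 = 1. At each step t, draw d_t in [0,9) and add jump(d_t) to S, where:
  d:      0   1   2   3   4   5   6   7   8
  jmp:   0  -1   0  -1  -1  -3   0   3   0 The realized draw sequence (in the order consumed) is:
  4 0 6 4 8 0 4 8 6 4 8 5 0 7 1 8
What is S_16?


t=0: S=1, d=4, jump=-1, S_1=0
t=1: S=0, d=0, jump=0, S_2=0
t=2: S=0, d=6, jump=0, S_3=0
t=3: S=0, d=4, jump=-1, S_4=-1
t=4: S=-1, d=8, jump=0, S_5=-1
t=5: S=-1, d=0, jump=0, S_6=-1
t=6: S=-1, d=4, jump=-1, S_7=-2
t=7: S=-2, d=8, jump=0, S_8=-2
t=8: S=-2, d=6, jump=0, S_9=-2
t=9: S=-2, d=4, jump=-1, S_10=-3
t=10: S=-3, d=8, jump=0, S_11=-3
t=11: S=-3, d=5, jump=-3, S_12=-6
t=12: S=-6, d=0, jump=0, S_13=-6
t=13: S=-6, d=7, jump=3, S_14=-3
t=14: S=-3, d=1, jump=-1, S_15=-4
t=15: S=-4, d=8, jump=0, S_16=-4

-4


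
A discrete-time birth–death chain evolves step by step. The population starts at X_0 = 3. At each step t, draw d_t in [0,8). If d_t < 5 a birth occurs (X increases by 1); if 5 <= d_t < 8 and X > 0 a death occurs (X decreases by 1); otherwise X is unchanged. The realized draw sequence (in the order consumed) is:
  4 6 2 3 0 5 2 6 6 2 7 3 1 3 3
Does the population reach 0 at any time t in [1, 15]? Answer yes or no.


no

t=0: X=3, d=4 → birth, X_1=4
t=1: X=4, d=6 → death, X_2=3
t=2: X=3, d=2 → birth, X_3=4
t=3: X=4, d=3 → birth, X_4=5
t=4: X=5, d=0 → birth, X_5=6
t=5: X=6, d=5 → death, X_6=5
t=6: X=5, d=2 → birth, X_7=6
t=7: X=6, d=6 → death, X_8=5
t=8: X=5, d=6 → death, X_9=4
t=9: X=4, d=2 → birth, X_10=5
t=10: X=5, d=7 → death, X_11=4
t=11: X=4, d=3 → birth, X_12=5
t=12: X=5, d=1 → birth, X_13=6
t=13: X=6, d=3 → birth, X_14=7
t=14: X=7, d=3 → birth, X_15=8


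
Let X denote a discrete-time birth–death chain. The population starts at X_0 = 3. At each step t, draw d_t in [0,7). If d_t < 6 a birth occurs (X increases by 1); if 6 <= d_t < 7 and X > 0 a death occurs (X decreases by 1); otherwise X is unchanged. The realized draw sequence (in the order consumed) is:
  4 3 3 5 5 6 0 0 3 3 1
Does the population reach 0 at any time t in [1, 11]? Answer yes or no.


no

t=0: X=3, d=4 → birth, X_1=4
t=1: X=4, d=3 → birth, X_2=5
t=2: X=5, d=3 → birth, X_3=6
t=3: X=6, d=5 → birth, X_4=7
t=4: X=7, d=5 → birth, X_5=8
t=5: X=8, d=6 → death, X_6=7
t=6: X=7, d=0 → birth, X_7=8
t=7: X=8, d=0 → birth, X_8=9
t=8: X=9, d=3 → birth, X_9=10
t=9: X=10, d=3 → birth, X_10=11
t=10: X=11, d=1 → birth, X_11=12


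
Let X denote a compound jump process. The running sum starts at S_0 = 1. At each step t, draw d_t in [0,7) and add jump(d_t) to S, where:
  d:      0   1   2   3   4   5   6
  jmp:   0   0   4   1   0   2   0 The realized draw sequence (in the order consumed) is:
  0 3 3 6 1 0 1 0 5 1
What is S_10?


5

t=0: S=1, d=0, jump=0, S_1=1
t=1: S=1, d=3, jump=1, S_2=2
t=2: S=2, d=3, jump=1, S_3=3
t=3: S=3, d=6, jump=0, S_4=3
t=4: S=3, d=1, jump=0, S_5=3
t=5: S=3, d=0, jump=0, S_6=3
t=6: S=3, d=1, jump=0, S_7=3
t=7: S=3, d=0, jump=0, S_8=3
t=8: S=3, d=5, jump=2, S_9=5
t=9: S=5, d=1, jump=0, S_10=5


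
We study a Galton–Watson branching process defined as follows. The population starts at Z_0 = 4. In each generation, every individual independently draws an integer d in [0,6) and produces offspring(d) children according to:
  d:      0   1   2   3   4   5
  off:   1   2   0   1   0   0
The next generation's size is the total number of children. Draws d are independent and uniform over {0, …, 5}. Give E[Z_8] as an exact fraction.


Outcome values over d=0..5: [1, 2, 0, 1, 0, 0]
Σy = 4, Σy² = 6, M = 6
μ = 4/6 = 2/3,  σ² = 6/6 − (2/3)² = 5/9
E[Z_0] = 4
E[Z_1] = 2/3·E[Z_0] = 8/3
E[Z_2] = 2/3·E[Z_1] = 16/9
E[Z_3] = 2/3·E[Z_2] = 32/27
E[Z_4] = 2/3·E[Z_3] = 64/81
E[Z_5] = 2/3·E[Z_4] = 128/243
E[Z_6] = 2/3·E[Z_5] = 256/729
E[Z_7] = 2/3·E[Z_6] = 512/2187
E[Z_8] = 2/3·E[Z_7] = 1024/6561

1024/6561


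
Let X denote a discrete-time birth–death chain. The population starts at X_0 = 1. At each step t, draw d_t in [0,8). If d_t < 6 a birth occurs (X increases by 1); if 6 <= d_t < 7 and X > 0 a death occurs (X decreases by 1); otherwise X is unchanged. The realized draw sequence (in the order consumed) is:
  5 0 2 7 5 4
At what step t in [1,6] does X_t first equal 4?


t=0: X=1, d=5 → birth, X_1=2
t=1: X=2, d=0 → birth, X_2=3
t=2: X=3, d=2 → birth, X_3=4
t=3: X=4, d=7 → hold, X_4=4
t=4: X=4, d=5 → birth, X_5=5
t=5: X=5, d=4 → birth, X_6=6

3


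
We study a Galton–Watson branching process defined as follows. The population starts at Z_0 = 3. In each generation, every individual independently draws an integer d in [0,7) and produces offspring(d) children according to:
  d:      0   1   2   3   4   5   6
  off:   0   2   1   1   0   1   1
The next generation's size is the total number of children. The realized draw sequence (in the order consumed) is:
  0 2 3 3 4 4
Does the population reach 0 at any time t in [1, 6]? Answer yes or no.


gen 0: Z_0=3, draws=[0, 2, 3], offspring=[0, 1, 1], Z_1=2
gen 1: Z_1=2, draws=[3, 4], offspring=[1, 0], Z_2=1
gen 2: Z_2=1, draws=[4], offspring=[0], Z_3=0
gen 3: Z_3=0, draws=[], offspring=[], Z_4=0
gen 4: Z_4=0, draws=[], offspring=[], Z_5=0
gen 5: Z_5=0, draws=[], offspring=[], Z_6=0

yes


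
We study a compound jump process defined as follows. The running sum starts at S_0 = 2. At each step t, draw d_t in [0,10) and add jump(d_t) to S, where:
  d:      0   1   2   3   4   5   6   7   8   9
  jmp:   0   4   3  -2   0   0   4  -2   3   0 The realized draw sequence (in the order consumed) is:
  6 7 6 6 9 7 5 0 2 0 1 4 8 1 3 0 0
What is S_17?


t=0: S=2, d=6, jump=4, S_1=6
t=1: S=6, d=7, jump=-2, S_2=4
t=2: S=4, d=6, jump=4, S_3=8
t=3: S=8, d=6, jump=4, S_4=12
t=4: S=12, d=9, jump=0, S_5=12
t=5: S=12, d=7, jump=-2, S_6=10
t=6: S=10, d=5, jump=0, S_7=10
t=7: S=10, d=0, jump=0, S_8=10
t=8: S=10, d=2, jump=3, S_9=13
t=9: S=13, d=0, jump=0, S_10=13
t=10: S=13, d=1, jump=4, S_11=17
t=11: S=17, d=4, jump=0, S_12=17
t=12: S=17, d=8, jump=3, S_13=20
t=13: S=20, d=1, jump=4, S_14=24
t=14: S=24, d=3, jump=-2, S_15=22
t=15: S=22, d=0, jump=0, S_16=22
t=16: S=22, d=0, jump=0, S_17=22

22


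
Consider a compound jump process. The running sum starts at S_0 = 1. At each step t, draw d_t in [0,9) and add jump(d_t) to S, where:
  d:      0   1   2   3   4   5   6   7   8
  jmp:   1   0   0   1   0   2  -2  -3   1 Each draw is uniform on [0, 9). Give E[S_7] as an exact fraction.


Outcome values over d=0..8: [1, 0, 0, 1, 0, 2, -2, -3, 1]
Σy = 0, Σy² = 20, M = 9
μ = 0/9 = 0,  σ² = 20/9 − (0)² = 20/9
E[S_7] = 1 + 7·(0) = 1

1


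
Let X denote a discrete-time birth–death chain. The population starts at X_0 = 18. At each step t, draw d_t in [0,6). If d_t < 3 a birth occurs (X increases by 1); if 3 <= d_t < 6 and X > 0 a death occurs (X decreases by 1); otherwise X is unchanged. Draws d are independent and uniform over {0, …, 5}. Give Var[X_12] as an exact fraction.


12

X can drop by at most 1 per step and X_0 = 18 > T = 12, so X_t >= 18 − t >= 6 > 0 for every t <= 12: the floor at 0 (the 'and X > 0' condition) never binds. Hence X_12 = X_0 + Σ_{t<12} Y_t with i.i.d. increments Y_t = y(d_t) ∈ {+1, −1, 0}.
Outcome values over d=0..5: [1, 1, 1, -1, -1, -1]
Σy = 0, Σy² = 6, M = 6
μ = 0/6 = 0,  σ² = 6/6 − (0)² = 1
Independent increments: Var[X_12] = 12·σ² = 12·(1) = 12


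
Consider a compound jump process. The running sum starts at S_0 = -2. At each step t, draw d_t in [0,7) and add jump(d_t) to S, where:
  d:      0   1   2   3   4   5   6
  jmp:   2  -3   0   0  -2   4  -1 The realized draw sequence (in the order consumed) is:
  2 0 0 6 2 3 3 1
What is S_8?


t=0: S=-2, d=2, jump=0, S_1=-2
t=1: S=-2, d=0, jump=2, S_2=0
t=2: S=0, d=0, jump=2, S_3=2
t=3: S=2, d=6, jump=-1, S_4=1
t=4: S=1, d=2, jump=0, S_5=1
t=5: S=1, d=3, jump=0, S_6=1
t=6: S=1, d=3, jump=0, S_7=1
t=7: S=1, d=1, jump=-3, S_8=-2

-2


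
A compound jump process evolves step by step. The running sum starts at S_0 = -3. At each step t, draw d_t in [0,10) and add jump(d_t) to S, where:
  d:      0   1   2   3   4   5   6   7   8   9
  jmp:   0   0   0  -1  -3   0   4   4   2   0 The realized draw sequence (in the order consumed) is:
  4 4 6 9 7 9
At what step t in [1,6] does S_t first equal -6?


1

t=0: S=-3, d=4, jump=-3, S_1=-6
t=1: S=-6, d=4, jump=-3, S_2=-9
t=2: S=-9, d=6, jump=4, S_3=-5
t=3: S=-5, d=9, jump=0, S_4=-5
t=4: S=-5, d=7, jump=4, S_5=-1
t=5: S=-1, d=9, jump=0, S_6=-1


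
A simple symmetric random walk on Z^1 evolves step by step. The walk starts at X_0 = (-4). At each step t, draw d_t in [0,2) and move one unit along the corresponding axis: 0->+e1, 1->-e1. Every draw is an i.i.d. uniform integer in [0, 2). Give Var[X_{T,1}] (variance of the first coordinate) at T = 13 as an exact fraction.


Outcome values over d=0..1: [1, -1]
Σy = 0, Σy² = 2, M = 2
μ = 0/2 = 0,  σ² = 2/2 − (0)² = 1
Independent increments: Var[X_13] = 13·σ² = 13·(1) = 13

13


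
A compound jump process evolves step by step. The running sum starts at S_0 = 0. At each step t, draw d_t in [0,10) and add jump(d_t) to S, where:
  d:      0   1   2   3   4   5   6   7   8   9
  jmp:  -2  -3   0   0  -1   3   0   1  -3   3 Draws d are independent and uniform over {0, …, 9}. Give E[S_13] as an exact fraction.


Outcome values over d=0..9: [-2, -3, 0, 0, -1, 3, 0, 1, -3, 3]
Σy = -2, Σy² = 42, M = 10
μ = -2/10 = -1/5,  σ² = 42/10 − (-1/5)² = 104/25
E[S_13] = 0 + 13·(-1/5) = -13/5

-13/5


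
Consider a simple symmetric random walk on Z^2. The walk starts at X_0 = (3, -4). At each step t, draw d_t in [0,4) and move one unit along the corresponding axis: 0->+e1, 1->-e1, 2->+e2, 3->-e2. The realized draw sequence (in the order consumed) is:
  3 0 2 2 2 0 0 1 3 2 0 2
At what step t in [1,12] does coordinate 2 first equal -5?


1

t=0: X=(3, -4), d=3 → -e2, X_1=(3, -5)
t=1: X=(3, -5), d=0 → +e1, X_2=(4, -5)
t=2: X=(4, -5), d=2 → +e2, X_3=(4, -4)
t=3: X=(4, -4), d=2 → +e2, X_4=(4, -3)
t=4: X=(4, -3), d=2 → +e2, X_5=(4, -2)
t=5: X=(4, -2), d=0 → +e1, X_6=(5, -2)
t=6: X=(5, -2), d=0 → +e1, X_7=(6, -2)
t=7: X=(6, -2), d=1 → -e1, X_8=(5, -2)
t=8: X=(5, -2), d=3 → -e2, X_9=(5, -3)
t=9: X=(5, -3), d=2 → +e2, X_10=(5, -2)
t=10: X=(5, -2), d=0 → +e1, X_11=(6, -2)
t=11: X=(6, -2), d=2 → +e2, X_12=(6, -1)


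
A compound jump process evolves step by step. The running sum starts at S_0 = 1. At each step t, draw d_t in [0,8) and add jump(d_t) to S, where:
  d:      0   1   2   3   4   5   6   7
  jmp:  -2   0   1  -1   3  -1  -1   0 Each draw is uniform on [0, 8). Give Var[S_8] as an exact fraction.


Outcome values over d=0..7: [-2, 0, 1, -1, 3, -1, -1, 0]
Σy = -1, Σy² = 17, M = 8
μ = -1/8 = -1/8,  σ² = 17/8 − (-1/8)² = 135/64
Independent increments: Var[S_8] = 8·σ² = 8·(135/64) = 135/8

135/8


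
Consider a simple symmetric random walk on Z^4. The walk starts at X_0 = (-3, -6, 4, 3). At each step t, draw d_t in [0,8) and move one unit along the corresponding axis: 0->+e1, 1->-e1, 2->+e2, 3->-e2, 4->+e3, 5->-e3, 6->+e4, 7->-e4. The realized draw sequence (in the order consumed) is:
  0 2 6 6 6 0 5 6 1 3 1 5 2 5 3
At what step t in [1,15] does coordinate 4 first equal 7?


8

t=0: X=(-3, -6, 4, 3), d=0 → +e1, X_1=(-2, -6, 4, 3)
t=1: X=(-2, -6, 4, 3), d=2 → +e2, X_2=(-2, -5, 4, 3)
t=2: X=(-2, -5, 4, 3), d=6 → +e4, X_3=(-2, -5, 4, 4)
t=3: X=(-2, -5, 4, 4), d=6 → +e4, X_4=(-2, -5, 4, 5)
t=4: X=(-2, -5, 4, 5), d=6 → +e4, X_5=(-2, -5, 4, 6)
t=5: X=(-2, -5, 4, 6), d=0 → +e1, X_6=(-1, -5, 4, 6)
t=6: X=(-1, -5, 4, 6), d=5 → -e3, X_7=(-1, -5, 3, 6)
t=7: X=(-1, -5, 3, 6), d=6 → +e4, X_8=(-1, -5, 3, 7)
t=8: X=(-1, -5, 3, 7), d=1 → -e1, X_9=(-2, -5, 3, 7)
t=9: X=(-2, -5, 3, 7), d=3 → -e2, X_10=(-2, -6, 3, 7)
t=10: X=(-2, -6, 3, 7), d=1 → -e1, X_11=(-3, -6, 3, 7)
t=11: X=(-3, -6, 3, 7), d=5 → -e3, X_12=(-3, -6, 2, 7)
t=12: X=(-3, -6, 2, 7), d=2 → +e2, X_13=(-3, -5, 2, 7)
t=13: X=(-3, -5, 2, 7), d=5 → -e3, X_14=(-3, -5, 1, 7)
t=14: X=(-3, -5, 1, 7), d=3 → -e2, X_15=(-3, -6, 1, 7)


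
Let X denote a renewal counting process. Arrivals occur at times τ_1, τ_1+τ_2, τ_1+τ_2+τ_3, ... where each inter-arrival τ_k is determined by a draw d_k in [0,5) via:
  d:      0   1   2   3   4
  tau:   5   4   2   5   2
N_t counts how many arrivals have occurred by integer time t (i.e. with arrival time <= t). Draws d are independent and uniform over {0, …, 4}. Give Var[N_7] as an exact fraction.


5256/15625

Inter-arrival values over d=0..4: [5, 4, 2, 5, 2]
Each d has probability 1/5, so the pmf of τ is: f(2) = 2/5, f(4) = 1/5, f(5) = 2/5
Let p_n(j) = P(N_n = j), with p_0 = [1]. Condition on τ_1: p_n(0) = P(τ > n), and for j >= 1, p_n(j) = Σ_{k<=n} f(k)·p_{n−k}(j−1)
p_1 = [1]  (j = 0)
p_2 = [3/5, 2/5]  (j = 0..1)
p_3 = [3/5, 2/5]  (j = 0..1)
p_4 = [2/5, 11/25, 4/25]  (j = 0..2)
p_5 = [0, 21/25, 4/25]  (j = 0..2)
p_6 = [0, 17/25, 32/125, 8/125]  (j = 0..3)
p_7 = [0, 9/25, 72/125, 8/125]  (j = 0..3)
E[N_7] = Σ j·p_7(j) = 213/125;  E[N_7²] = Σ j²·p_7(j) = 81/25
Var[N_7] = 81/25 − (213/125)² = 5256/15625


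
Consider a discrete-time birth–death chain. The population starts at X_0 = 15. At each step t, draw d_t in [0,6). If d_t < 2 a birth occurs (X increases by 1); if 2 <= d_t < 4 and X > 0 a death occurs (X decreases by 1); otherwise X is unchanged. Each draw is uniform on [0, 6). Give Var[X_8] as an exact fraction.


X can drop by at most 1 per step and X_0 = 15 > T = 8, so X_t >= 15 − t >= 7 > 0 for every t <= 8: the floor at 0 (the 'and X > 0' condition) never binds. Hence X_8 = X_0 + Σ_{t<8} Y_t with i.i.d. increments Y_t = y(d_t) ∈ {+1, −1, 0}.
Outcome values over d=0..5: [1, 1, -1, -1, 0, 0]
Σy = 0, Σy² = 4, M = 6
μ = 0/6 = 0,  σ² = 4/6 − (0)² = 2/3
Independent increments: Var[X_8] = 8·σ² = 8·(2/3) = 16/3

16/3


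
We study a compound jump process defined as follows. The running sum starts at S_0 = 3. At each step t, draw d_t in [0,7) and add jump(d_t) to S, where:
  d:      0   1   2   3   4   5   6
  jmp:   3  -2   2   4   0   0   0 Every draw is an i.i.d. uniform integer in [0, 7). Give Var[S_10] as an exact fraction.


260/7

Outcome values over d=0..6: [3, -2, 2, 4, 0, 0, 0]
Σy = 7, Σy² = 33, M = 7
μ = 7/7 = 1,  σ² = 33/7 − (1)² = 26/7
Independent increments: Var[S_10] = 10·σ² = 10·(26/7) = 260/7


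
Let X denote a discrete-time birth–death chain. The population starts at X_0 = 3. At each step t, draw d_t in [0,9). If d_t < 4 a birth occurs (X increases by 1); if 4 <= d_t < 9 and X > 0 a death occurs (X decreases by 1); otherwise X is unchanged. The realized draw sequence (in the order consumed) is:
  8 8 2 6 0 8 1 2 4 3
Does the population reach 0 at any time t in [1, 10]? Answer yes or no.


no

t=0: X=3, d=8 → death, X_1=2
t=1: X=2, d=8 → death, X_2=1
t=2: X=1, d=2 → birth, X_3=2
t=3: X=2, d=6 → death, X_4=1
t=4: X=1, d=0 → birth, X_5=2
t=5: X=2, d=8 → death, X_6=1
t=6: X=1, d=1 → birth, X_7=2
t=7: X=2, d=2 → birth, X_8=3
t=8: X=3, d=4 → death, X_9=2
t=9: X=2, d=3 → birth, X_10=3


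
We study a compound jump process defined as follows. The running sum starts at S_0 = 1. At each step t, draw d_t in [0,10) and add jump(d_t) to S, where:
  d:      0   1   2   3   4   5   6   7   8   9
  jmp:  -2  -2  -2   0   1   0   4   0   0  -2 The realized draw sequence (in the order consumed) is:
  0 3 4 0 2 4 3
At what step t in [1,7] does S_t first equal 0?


3

t=0: S=1, d=0, jump=-2, S_1=-1
t=1: S=-1, d=3, jump=0, S_2=-1
t=2: S=-1, d=4, jump=1, S_3=0
t=3: S=0, d=0, jump=-2, S_4=-2
t=4: S=-2, d=2, jump=-2, S_5=-4
t=5: S=-4, d=4, jump=1, S_6=-3
t=6: S=-3, d=3, jump=0, S_7=-3


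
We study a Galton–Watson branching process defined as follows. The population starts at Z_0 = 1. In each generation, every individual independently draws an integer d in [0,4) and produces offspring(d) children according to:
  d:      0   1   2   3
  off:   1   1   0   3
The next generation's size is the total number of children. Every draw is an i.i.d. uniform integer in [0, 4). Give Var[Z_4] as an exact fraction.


Outcome values over d=0..3: [1, 1, 0, 3]
Σy = 5, Σy² = 11, M = 4
μ = 5/4 = 5/4,  σ² = 11/4 − (5/4)² = 19/16
V_0 = 0, E_0 = 1
V_1 = 19/16·E_0 + (5/4)²·V_0 = 19/16;  E_1 = 5/4
V_2 = 19/16·E_1 + (5/4)²·V_1 = 855/256;  E_2 = 25/16
V_3 = 19/16·E_2 + (5/4)²·V_2 = 28975/4096;  E_3 = 125/64
V_4 = 19/16·E_3 + (5/4)²·V_3 = 876375/65536;  E_4 = 625/256

876375/65536


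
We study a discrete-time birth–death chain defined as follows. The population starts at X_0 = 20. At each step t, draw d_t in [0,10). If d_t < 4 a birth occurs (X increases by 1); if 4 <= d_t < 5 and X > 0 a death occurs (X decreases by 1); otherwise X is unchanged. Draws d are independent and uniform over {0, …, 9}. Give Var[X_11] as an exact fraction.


451/100

X can drop by at most 1 per step and X_0 = 20 > T = 11, so X_t >= 20 − t >= 9 > 0 for every t <= 11: the floor at 0 (the 'and X > 0' condition) never binds. Hence X_11 = X_0 + Σ_{t<11} Y_t with i.i.d. increments Y_t = y(d_t) ∈ {+1, −1, 0}.
Outcome values over d=0..9: [1, 1, 1, 1, -1, 0, 0, 0, 0, 0]
Σy = 3, Σy² = 5, M = 10
μ = 3/10 = 3/10,  σ² = 5/10 − (3/10)² = 41/100
Independent increments: Var[X_11] = 11·σ² = 11·(41/100) = 451/100


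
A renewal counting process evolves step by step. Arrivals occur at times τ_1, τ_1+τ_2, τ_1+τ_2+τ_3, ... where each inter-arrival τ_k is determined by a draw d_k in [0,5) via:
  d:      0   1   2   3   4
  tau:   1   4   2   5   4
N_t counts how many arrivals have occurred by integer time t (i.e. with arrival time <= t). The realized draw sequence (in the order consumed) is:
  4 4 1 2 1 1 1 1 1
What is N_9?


draw d_1=4: τ_1=4, arrival time A_1=4
draw d_2=4: τ_2=4, arrival time A_2=8
draw d_3=1: τ_3=4, arrival time A_3=12
draw d_4=2: τ_4=2, arrival time A_4=14
draw d_5=1: τ_5=4, arrival time A_5=18
draw d_6=1: τ_6=4, arrival time A_6=22
draw d_7=1: τ_7=4, arrival time A_7=26
draw d_8=1: τ_8=4, arrival time A_8=30
draw d_9=1: τ_9=4, arrival time A_9=34
N_t over t=0..9: 0:0 1:0 2:0 3:0 4:1 5:1 6:1 7:1 8:2 9:2

2


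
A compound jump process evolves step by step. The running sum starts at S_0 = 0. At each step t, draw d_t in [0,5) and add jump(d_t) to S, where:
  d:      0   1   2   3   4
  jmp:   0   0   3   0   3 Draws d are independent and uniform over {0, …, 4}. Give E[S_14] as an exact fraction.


84/5

Outcome values over d=0..4: [0, 0, 3, 0, 3]
Σy = 6, Σy² = 18, M = 5
μ = 6/5 = 6/5,  σ² = 18/5 − (6/5)² = 54/25
E[S_14] = 0 + 14·(6/5) = 84/5


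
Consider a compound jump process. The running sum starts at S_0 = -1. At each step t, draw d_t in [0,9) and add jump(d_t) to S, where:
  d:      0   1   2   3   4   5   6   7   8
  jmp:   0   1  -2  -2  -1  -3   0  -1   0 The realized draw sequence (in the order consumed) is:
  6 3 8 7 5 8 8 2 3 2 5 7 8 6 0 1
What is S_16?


-16

t=0: S=-1, d=6, jump=0, S_1=-1
t=1: S=-1, d=3, jump=-2, S_2=-3
t=2: S=-3, d=8, jump=0, S_3=-3
t=3: S=-3, d=7, jump=-1, S_4=-4
t=4: S=-4, d=5, jump=-3, S_5=-7
t=5: S=-7, d=8, jump=0, S_6=-7
t=6: S=-7, d=8, jump=0, S_7=-7
t=7: S=-7, d=2, jump=-2, S_8=-9
t=8: S=-9, d=3, jump=-2, S_9=-11
t=9: S=-11, d=2, jump=-2, S_10=-13
t=10: S=-13, d=5, jump=-3, S_11=-16
t=11: S=-16, d=7, jump=-1, S_12=-17
t=12: S=-17, d=8, jump=0, S_13=-17
t=13: S=-17, d=6, jump=0, S_14=-17
t=14: S=-17, d=0, jump=0, S_15=-17
t=15: S=-17, d=1, jump=1, S_16=-16


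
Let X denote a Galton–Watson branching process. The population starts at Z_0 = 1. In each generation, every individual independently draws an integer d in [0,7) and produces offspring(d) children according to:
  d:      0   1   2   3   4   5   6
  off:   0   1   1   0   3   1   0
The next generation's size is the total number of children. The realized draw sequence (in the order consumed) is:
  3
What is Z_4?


0

gen 0: Z_0=1, draws=[3], offspring=[0], Z_1=0
gen 1: Z_1=0, draws=[], offspring=[], Z_2=0
gen 2: Z_2=0, draws=[], offspring=[], Z_3=0
gen 3: Z_3=0, draws=[], offspring=[], Z_4=0


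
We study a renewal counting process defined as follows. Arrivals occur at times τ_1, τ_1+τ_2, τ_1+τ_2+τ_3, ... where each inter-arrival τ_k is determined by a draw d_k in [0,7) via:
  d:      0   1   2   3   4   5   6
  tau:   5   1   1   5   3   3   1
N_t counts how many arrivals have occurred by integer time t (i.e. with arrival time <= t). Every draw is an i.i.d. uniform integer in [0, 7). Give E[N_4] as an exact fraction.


3014/2401

Inter-arrival values over d=0..6: [5, 1, 1, 5, 3, 3, 1]
Each d has probability 1/7, so the pmf of τ is: f(1) = 3/7, f(3) = 2/7, f(5) = 2/7
Renewal equation for m(n) = E[N_n]: condition on τ_1 = k (if k <= n, one arrival plus a fresh copy on the remaining n−k steps): m(n) = F(n) + Σ_{k<=n} f(k)·m(n−k), where F(n) = P(τ <= n) and m(0) = 0
m(1) = F(1) = 3/7
m(2) = F(2) + f(1)·m(1) = 3/7 + 3/7·3/7 = 30/49
m(3) = F(3) + f(1)·m(2) = 5/7 + 3/7·30/49 = 335/343
m(4) = F(4) + f(1)·m(3) + f(3)·m(1) = 5/7 + 3/7·335/343 + 2/7·3/7 = 3014/2401
E[N_4] = m(4) = 3014/2401


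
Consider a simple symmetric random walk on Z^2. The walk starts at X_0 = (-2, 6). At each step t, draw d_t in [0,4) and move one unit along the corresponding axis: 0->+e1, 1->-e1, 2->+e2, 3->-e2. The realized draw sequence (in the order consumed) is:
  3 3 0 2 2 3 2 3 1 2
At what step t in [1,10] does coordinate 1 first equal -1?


t=0: X=(-2, 6), d=3 → -e2, X_1=(-2, 5)
t=1: X=(-2, 5), d=3 → -e2, X_2=(-2, 4)
t=2: X=(-2, 4), d=0 → +e1, X_3=(-1, 4)
t=3: X=(-1, 4), d=2 → +e2, X_4=(-1, 5)
t=4: X=(-1, 5), d=2 → +e2, X_5=(-1, 6)
t=5: X=(-1, 6), d=3 → -e2, X_6=(-1, 5)
t=6: X=(-1, 5), d=2 → +e2, X_7=(-1, 6)
t=7: X=(-1, 6), d=3 → -e2, X_8=(-1, 5)
t=8: X=(-1, 5), d=1 → -e1, X_9=(-2, 5)
t=9: X=(-2, 5), d=2 → +e2, X_10=(-2, 6)

3


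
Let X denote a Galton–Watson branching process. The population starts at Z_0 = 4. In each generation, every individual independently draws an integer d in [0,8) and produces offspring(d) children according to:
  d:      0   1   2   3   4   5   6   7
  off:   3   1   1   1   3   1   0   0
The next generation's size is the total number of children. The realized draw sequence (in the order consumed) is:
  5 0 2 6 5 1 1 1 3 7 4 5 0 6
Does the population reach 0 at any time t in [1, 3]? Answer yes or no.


no

gen 0: Z_0=4, draws=[5, 0, 2, 6], offspring=[1, 3, 1, 0], Z_1=5
gen 1: Z_1=5, draws=[5, 1, 1, 1, 3], offspring=[1, 1, 1, 1, 1], Z_2=5
gen 2: Z_2=5, draws=[7, 4, 5, 0, 6], offspring=[0, 3, 1, 3, 0], Z_3=7
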